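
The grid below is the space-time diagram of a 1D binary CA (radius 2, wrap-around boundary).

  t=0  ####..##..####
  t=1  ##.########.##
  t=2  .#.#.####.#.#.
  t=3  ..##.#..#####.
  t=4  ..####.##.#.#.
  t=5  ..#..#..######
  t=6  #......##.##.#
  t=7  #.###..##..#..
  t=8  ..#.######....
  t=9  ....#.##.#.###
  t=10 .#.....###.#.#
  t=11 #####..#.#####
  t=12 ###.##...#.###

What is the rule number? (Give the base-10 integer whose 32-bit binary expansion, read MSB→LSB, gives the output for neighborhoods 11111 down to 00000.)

3065591233

  nb #####: next=#  (t=0,i=0, bit31=1)
  nb ####.: next=.  (t=0,i=2, bit30=0)
  nb ###.#: next=#  (t=1,i=1, bit29=1)
  nb ###..: next=#  (t=0,i=3, bit28=1)
  nb ##.##: next=.  (t=1,i=2, bit27=0)
  nb ##.#.: next=#  (t=2,i=9, bit26=1)
  nb ##..#: next=#  (t=0,i=4, bit25=1)
  nb ##...: next=.  (t=3,i=13, bit24=0)
  nb #.###: next=#  (t=1,i=3, bit23=1)
  nb #.##.: next=.  (t=4,i=7, bit22=0)
  nb #.#.#: next=#  (t=2,i=3, bit21=1)
  nb #.#..: next=#  (t=2,i=12, bit20=1)
  nb #..##: next=#  (t=0,i=5, bit19=1)
  nb #..#.: next=.  (t=2,i=0, bit18=0)
  nb #...#: next=.  (t=3,i=0, bit17=0)
  nb #....: next=#  (t=6,i=2, bit16=1)
  nb .####: next=.  (t=0,i=11, bit15=0)
  nb .###.: next=.  (t=7,i=3, bit14=0)
  nb .##.#: next=#  (t=3,i=3, bit13=1)
  nb .##..: next=#  (t=0,i=7, bit12=1)
  nb .#.##: next=.  (t=2,i=4, bit11=0)
  nb .#.#.: next=#  (t=2,i=2, bit10=1)
  nb .#..#: next=.  (t=2,i=13, bit9=0)
  nb .#...: next=#  (t=4,i=13, bit8=1)
  nb ..###: next=#  (t=0,i=10, bit7=1)
  nb ..##.: next=#  (t=0,i=6, bit6=1)
  nb ..#.#: next=.  (t=2,i=1, bit5=0)
  nb ..#..: next=.  (t=5,i=2, bit4=0)
  nb ...##: next=.  (t=3,i=1, bit3=0)
  nb ...#.: next=.  (t=8,i=1, bit2=0)
  nb ....#: next=.  (t=6,i=5, bit1=0)
  nb .....: next=#  (t=6,i=3, bit0=1)
  bits 10110110101110010011010111000001 = 3065591233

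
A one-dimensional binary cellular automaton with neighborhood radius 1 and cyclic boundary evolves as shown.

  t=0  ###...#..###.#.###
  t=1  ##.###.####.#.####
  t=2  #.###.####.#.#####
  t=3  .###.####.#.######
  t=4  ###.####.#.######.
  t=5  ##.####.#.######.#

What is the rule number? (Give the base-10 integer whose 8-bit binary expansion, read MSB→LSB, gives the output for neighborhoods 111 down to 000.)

187

  nb ###: next=#  (t=0,i=0, bit7=1)
  nb ##.: next=.  (t=0,i=2, bit6=0)
  nb #.#: next=#  (t=0,i=12, bit5=1)
  nb #..: next=#  (t=0,i=3, bit4=1)
  nb .##: next=#  (t=0,i=9, bit3=1)
  nb .#.: next=.  (t=0,i=6, bit2=0)
  nb ..#: next=#  (t=0,i=5, bit1=1)
  nb ...: next=#  (t=0,i=4, bit0=1)
  bits 10111011 = 187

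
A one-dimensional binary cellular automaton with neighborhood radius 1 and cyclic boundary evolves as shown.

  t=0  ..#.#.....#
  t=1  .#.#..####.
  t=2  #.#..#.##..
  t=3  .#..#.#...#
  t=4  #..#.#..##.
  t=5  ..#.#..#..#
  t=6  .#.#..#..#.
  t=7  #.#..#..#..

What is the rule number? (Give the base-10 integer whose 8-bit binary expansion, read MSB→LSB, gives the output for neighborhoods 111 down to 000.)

163

  [7] ### => #  t=1,i=7
  [6] ##. => .  t=1,i=9
  [5] #.# => #  t=0,i=3
  [4] #.. => .  t=0,i=0
  [3] .## => .  t=1,i=6
  [2] .#. => .  t=0,i=2
  [1] ..# => #  t=0,i=1
  [0] ... => #  t=0,i=6
  bits 10100011 = 163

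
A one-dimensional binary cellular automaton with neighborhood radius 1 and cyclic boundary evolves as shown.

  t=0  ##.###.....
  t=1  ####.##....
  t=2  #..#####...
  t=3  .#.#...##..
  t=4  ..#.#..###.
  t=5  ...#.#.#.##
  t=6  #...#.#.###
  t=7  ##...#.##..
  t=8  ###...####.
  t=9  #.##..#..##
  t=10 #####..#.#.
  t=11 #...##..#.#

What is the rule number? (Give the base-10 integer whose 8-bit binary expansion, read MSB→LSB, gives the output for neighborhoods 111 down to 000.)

  ###|.  b7=0 t=0,i=4
  ##.|#  b6=1 t=0,i=1
  #.#|#  b5=1 t=0,i=2
  #..|#  b4=1 t=0,i=6
  .##|#  b3=1 t=0,i=0
  .#.|.  b2=0 t=2,i=0
  ..#|.  b1=0 t=0,i=10
  ...|.  b0=0 t=0,i=7
  bits 01111000 = 120

120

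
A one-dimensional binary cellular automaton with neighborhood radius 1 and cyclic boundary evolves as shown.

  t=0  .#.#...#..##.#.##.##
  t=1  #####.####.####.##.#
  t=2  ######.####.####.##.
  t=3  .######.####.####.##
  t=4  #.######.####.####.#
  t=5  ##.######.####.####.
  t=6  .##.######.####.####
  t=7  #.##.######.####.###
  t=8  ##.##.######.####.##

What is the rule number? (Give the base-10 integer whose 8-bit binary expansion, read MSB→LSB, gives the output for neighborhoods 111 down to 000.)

  ###|#  b7=1 t=1,i=0
  ##.|#  b6=1 t=0,i=11
  #.#|#  b5=1 t=0,i=0
  #..|#  b4=1 t=0,i=4
  .##|.  b3=0 t=0,i=10
  .#.|#  b2=1 t=0,i=1
  ..#|#  b1=1 t=0,i=6
  ...|.  b0=0 t=0,i=5
  bits 11110110 = 246

246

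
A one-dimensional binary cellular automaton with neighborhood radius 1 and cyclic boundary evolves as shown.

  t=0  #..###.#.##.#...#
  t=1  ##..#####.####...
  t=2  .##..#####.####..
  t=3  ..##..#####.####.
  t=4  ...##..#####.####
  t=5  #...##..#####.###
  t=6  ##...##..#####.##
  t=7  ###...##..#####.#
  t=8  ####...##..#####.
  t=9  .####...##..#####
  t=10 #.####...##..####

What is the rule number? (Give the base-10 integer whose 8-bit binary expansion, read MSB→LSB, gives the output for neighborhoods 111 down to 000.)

  ### -> #   bit 7 = 1  t=0,i=4
  ##. -> #   bit 6 = 1  t=0,i=0
  #.# -> #   bit 5 = 1  t=0,i=6
  #.. -> #   bit 4 = 1  t=0,i=1
  .## -> .   bit 3 = 0  t=0,i=3
  .#. -> #   bit 2 = 1  t=0,i=7
  ..# -> .   bit 1 = 0  t=0,i=2
  ... -> .   bit 0 = 0  t=0,i=14
  bits 11110100 = 244

244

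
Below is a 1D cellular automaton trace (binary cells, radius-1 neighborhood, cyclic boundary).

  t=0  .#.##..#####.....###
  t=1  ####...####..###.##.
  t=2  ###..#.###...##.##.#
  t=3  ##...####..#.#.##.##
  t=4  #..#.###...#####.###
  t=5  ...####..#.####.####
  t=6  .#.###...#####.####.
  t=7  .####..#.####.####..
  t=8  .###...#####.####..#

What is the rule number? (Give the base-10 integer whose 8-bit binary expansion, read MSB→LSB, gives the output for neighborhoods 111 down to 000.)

173

  [7] ### => #  t=0,i=8
  [6] ##. => .  t=0,i=4
  [5] #.# => #  t=0,i=0
  [4] #.. => .  t=0,i=5
  [3] .## => #  t=0,i=3
  [2] .#. => #  t=0,i=1
  [1] ..# => .  t=0,i=6
  [0] ... => #  t=0,i=13
  bits 10101101 = 173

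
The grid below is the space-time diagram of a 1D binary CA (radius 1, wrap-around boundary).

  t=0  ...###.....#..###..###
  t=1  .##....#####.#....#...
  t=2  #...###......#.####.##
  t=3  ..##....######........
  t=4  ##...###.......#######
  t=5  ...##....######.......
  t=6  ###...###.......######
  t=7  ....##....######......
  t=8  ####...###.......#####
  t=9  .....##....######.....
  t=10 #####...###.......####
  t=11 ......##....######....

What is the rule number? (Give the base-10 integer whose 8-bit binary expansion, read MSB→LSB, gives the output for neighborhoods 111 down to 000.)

  ###|.  b7=0 t=0,i=4
  ##.|.  b6=0 t=0,i=5
  #.#|.  b5=0 t=1,i=12
  #..|.  b4=0 t=0,i=0
  .##|.  b3=0 t=0,i=3
  .#.|#  b2=1 t=0,i=11
  ..#|#  b1=1 t=0,i=2
  ...|#  b0=1 t=0,i=1
  bits 00000111 = 7

7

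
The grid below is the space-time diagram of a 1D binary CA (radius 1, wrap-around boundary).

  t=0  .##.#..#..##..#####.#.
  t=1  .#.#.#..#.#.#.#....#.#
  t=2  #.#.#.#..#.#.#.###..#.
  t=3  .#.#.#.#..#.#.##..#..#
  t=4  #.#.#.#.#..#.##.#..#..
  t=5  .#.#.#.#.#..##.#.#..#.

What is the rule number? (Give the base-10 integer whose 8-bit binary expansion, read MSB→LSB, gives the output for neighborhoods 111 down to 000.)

57

  [7] ### => .  t=0,i=15
  [6] ##. => .  t=0,i=2
  [5] #.# => #  t=0,i=3
  [4] #.. => #  t=0,i=5
  [3] .## => #  t=0,i=1
  [2] .#. => .  t=0,i=4
  [1] ..# => .  t=0,i=0
  [0] ... => #  t=1,i=16
  bits 00111001 = 57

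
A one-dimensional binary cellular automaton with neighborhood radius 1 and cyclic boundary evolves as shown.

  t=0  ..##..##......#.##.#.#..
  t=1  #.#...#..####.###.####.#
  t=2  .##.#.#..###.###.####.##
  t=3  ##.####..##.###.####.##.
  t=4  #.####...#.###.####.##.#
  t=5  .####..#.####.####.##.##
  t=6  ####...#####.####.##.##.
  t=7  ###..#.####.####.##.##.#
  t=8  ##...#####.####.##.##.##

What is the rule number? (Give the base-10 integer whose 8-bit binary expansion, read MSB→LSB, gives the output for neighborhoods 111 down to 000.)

173

  [7] ### => #  t=1,i=10
  [6] ##. => .  t=0,i=3
  [5] #.# => #  t=0,i=15
  [4] #.. => .  t=0,i=4
  [3] .## => #  t=0,i=2
  [2] .#. => #  t=0,i=14
  [1] ..# => .  t=0,i=1
  [0] ... => #  t=0,i=0
  bits 10101101 = 173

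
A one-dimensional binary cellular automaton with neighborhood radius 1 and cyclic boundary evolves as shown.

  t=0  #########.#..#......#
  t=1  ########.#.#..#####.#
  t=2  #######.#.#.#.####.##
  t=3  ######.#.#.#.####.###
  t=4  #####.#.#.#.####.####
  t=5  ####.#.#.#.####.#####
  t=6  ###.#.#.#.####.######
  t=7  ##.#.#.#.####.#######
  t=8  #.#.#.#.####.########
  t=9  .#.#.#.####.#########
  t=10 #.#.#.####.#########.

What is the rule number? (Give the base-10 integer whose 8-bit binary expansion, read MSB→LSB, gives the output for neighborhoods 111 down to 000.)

  nb ###: next=#  (t=0,i=0, bit7=1)
  nb ##.: next=.  (t=0,i=8, bit6=0)
  nb #.#: next=#  (t=0,i=9, bit5=1)
  nb #..: next=#  (t=0,i=11, bit4=1)
  nb .##: next=#  (t=0,i=20, bit3=1)
  nb .#.: next=.  (t=0,i=10, bit2=0)
  nb ..#: next=.  (t=0,i=12, bit1=0)
  nb ...: next=#  (t=0,i=15, bit0=1)
  bits 10111001 = 185

185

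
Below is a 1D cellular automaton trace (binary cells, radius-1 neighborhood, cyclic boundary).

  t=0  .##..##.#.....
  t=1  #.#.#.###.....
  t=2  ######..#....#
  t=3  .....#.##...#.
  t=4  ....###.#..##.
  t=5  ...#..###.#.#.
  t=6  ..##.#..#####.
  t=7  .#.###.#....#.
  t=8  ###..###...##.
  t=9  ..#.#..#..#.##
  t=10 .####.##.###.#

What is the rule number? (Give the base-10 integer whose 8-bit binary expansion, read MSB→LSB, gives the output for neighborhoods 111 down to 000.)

102

  [7] ### => .  t=1,i=7
  [6] ##. => #  t=0,i=2
  [5] #.# => #  t=0,i=7
  [4] #.. => .  t=0,i=3
  [3] .## => .  t=0,i=1
  [2] .#. => #  t=0,i=8
  [1] ..# => #  t=0,i=0
  [0] ... => .  t=0,i=10
  bits 01100110 = 102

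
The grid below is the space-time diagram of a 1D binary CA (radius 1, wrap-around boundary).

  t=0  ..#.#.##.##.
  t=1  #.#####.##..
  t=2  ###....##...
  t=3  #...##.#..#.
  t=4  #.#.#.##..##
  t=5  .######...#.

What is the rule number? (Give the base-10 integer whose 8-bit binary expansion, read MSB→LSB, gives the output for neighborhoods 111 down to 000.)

  ### -> .   bit 7 = 0  t=1,i=3
  ##. -> .   bit 6 = 0  t=0,i=7
  #.# -> #   bit 5 = 1  t=0,i=3
  #.. -> .   bit 4 = 0  t=0,i=11
  .## -> #   bit 3 = 1  t=0,i=6
  .#. -> #   bit 2 = 1  t=0,i=2
  ..# -> .   bit 1 = 0  t=0,i=1
  ... -> #   bit 0 = 1  t=0,i=0
  bits 00101101 = 45

45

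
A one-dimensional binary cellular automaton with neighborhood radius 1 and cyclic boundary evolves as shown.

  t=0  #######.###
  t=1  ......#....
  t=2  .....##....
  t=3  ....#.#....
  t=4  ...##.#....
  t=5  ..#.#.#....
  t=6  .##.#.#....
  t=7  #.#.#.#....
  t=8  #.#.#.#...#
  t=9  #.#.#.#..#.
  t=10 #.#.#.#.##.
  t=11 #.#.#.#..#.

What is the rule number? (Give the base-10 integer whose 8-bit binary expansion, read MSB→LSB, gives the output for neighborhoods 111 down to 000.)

  ### -> .   bit 7 = 0  t=0,i=0
  ##. -> #   bit 6 = 1  t=0,i=6
  #.# -> .   bit 5 = 0  t=0,i=7
  #.. -> .   bit 4 = 0  t=1,i=7
  .## -> .   bit 3 = 0  t=0,i=8
  .#. -> #   bit 2 = 1  t=1,i=6
  ..# -> #   bit 1 = 1  t=1,i=5
  ... -> .   bit 0 = 0  t=1,i=0
  bits 01000110 = 70

70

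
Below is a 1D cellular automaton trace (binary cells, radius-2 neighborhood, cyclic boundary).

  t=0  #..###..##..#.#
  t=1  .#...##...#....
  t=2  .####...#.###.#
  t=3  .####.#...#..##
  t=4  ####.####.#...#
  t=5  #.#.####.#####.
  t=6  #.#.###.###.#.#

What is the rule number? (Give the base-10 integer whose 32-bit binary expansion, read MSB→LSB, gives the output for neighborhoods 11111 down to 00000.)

  [31] ##### => .  t=4,i=1
  [30] ####. => #  t=2,i=3
  [29] ###.# => .  t=2,i=12
  [28] ###.. => #  t=0,i=5
  [27] ##.## => #  t=3,i=0
  [26] ##.#. => #  t=2,i=13
  [25] ##..# => #  t=0,i=1
  [24] ##... => .  t=1,i=7
  [23] #.### => #  t=2,i=1
  [22] #.##. => .  t=0,i=14
  [21] #.#.# => #  t=2,i=14
  [20] #.#.. => #  t=3,i=6
  [19] #..## => .  t=0,i=2
  [18] #..#. => .  t=0,i=11
  [17] #...# => #  t=1,i=3
  [16] #.... => #  t=1,i=12
  [15] .#### => #  t=2,i=2
  [14] .###. => .  t=0,i=4
  [13] .##.# => #  t=3,i=14
  [12] .##.. => .  t=0,i=0
  [11] .#.## => .  t=0,i=13
  [10] .#.#. => .  t=5,i=1
  [9] .#..# => .  t=3,i=11
  [8] .#... => #  t=1,i=2
  [7] ..### => .  t=0,i=3
  [6] ..##. => .  t=0,i=8
  [5] ..#.# => .  t=0,i=12
  [4] ..#.. => #  t=1,i=1
  [3] ...## => #  t=1,i=4
  [2] ...#. => .  t=1,i=0
  [1] ....# => #  t=1,i=14
  [0] ..... => .  t=1,i=13
  bits 01011110101100111010000100011010 = 1588830490

1588830490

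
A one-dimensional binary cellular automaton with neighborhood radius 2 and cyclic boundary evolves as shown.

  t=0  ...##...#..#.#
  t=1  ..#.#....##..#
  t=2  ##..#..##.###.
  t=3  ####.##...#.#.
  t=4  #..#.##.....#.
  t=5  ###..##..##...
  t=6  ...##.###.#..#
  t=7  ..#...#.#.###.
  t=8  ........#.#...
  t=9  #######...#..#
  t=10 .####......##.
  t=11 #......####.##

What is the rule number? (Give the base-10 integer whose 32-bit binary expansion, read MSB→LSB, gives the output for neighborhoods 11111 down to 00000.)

2734428683

  [31] ##### => #  t=9,i=1
  [30] ####. => .  t=3,i=2
  [29] ###.# => #  t=2,i=12
  [28] ###.. => .  t=5,i=2
  [27] ##.## => .  t=2,i=9
  [26] ##.#. => .  t=6,i=9
  [25] ##..# => #  t=1,i=11
  [24] ##... => .  t=0,i=5
  [23] #.### => #  t=2,i=10
  [22] #.##. => #  t=2,i=0
  [21] #.#.# => #  t=3,i=12
  [20] #.#.. => #  t=0,i=13
  [19] #..## => #  t=2,i=6
  [18] #..#. => #  t=0,i=10
  [17] #...# => .  t=0,i=1
  [16] #.... => .  t=1,i=6
  [15] .#### => .  t=3,i=1
  [14] .###. => .  t=2,i=11
  [13] .##.# => .  t=2,i=8
  [12] .##.. => #  t=0,i=4
  [11] .#.## => .  t=3,i=13
  [10] .#.#. => .  t=0,i=12
  [9] .#..# => #  t=0,i=9
  [8] .#... => .  t=0,i=0
  [7] ..### => .  t=5,i=0
  [6] ..##. => .  t=0,i=3
  [5] ..#.# => .  t=0,i=11
  [4] ..#.. => .  t=0,i=8
  [3] ...## => #  t=0,i=2
  [2] ...#. => .  t=0,i=7
  [1] ....# => #  t=1,i=7
  [0] ..... => #  t=4,i=9
  bits 10100010111111000001001000001011 = 2734428683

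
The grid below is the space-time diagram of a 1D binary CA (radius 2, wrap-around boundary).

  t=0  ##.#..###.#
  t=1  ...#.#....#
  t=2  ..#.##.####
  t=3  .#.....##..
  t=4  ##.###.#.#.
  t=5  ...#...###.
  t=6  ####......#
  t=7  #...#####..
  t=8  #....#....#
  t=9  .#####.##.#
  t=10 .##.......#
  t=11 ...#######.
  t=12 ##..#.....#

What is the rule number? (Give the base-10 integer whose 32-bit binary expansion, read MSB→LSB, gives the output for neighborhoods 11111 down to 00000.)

  ##### -> .   bit 31 = 0  t=6,i=1
  ####. -> .   bit 30 = 0  t=2,i=9
  ###.# -> .   bit 29 = 0  t=0,i=1
  ###.. -> .   bit 28 = 0  t=2,i=10
  ##.## -> .   bit 27 = 0  t=0,i=9
  ##.#. -> .   bit 26 = 0  t=0,i=2
  ##..# -> .   bit 25 = 0  t=2,i=0
  ##... -> #   bit 24 = 1  t=3,i=9
  #.### -> #   bit 23 = 1  t=0,i=10
  #.##. -> .   bit 22 = 0  t=2,i=4
  #.#.# -> #   bit 21 = 1  t=4,i=7
  #.#.. -> #   bit 20 = 1  t=0,i=3
  #..## -> #   bit 19 = 1  t=0,i=5
  #..#. -> #   bit 18 = 1  t=2,i=1
  #...# -> .   bit 17 = 0  t=1,i=1
  #.... -> #   bit 16 = 1  t=1,i=7
  .#### -> #   bit 15 = 1  t=2,i=8
  .###. -> .   bit 14 = 0  t=0,i=0
  .##.# -> .   bit 13 = 0  t=2,i=5
  .##.. -> .   bit 12 = 0  t=3,i=8
  .#.## -> .   bit 11 = 0  t=2,i=3
  .#.#. -> #   bit 10 = 1  t=1,i=4
  .#..# -> .   bit 9 = 0  t=0,i=4
  .#... -> .   bit 8 = 0  t=1,i=0
  ..### -> .   bit 7 = 0  t=0,i=6
  ..##. -> #   bit 6 = 1  t=3,i=7
  ..#.# -> .   bit 5 = 0  t=1,i=3
  ..#.. -> #   bit 4 = 1  t=1,i=10
  ...## -> .   bit 3 = 0  t=3,i=6
  ...#. -> #   bit 2 = 1  t=1,i=2
  ....# -> #   bit 1 = 1  t=1,i=8
  ..... -> #   bit 0 = 1  t=3,i=4
  bits 00000001101111011000010001010111 = 29197399

29197399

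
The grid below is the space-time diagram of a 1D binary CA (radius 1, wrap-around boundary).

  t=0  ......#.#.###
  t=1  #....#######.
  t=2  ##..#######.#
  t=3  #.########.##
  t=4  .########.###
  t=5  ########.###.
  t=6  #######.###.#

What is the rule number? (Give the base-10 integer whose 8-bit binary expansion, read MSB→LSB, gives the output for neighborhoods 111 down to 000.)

190

  ### -> #   bit 7 = 1  t=0,i=11
  ##. -> .   bit 6 = 0  t=0,i=12
  #.# -> #   bit 5 = 1  t=0,i=7
  #.. -> #   bit 4 = 1  t=0,i=0
  .## -> #   bit 3 = 1  t=0,i=10
  .#. -> #   bit 2 = 1  t=0,i=6
  ..# -> #   bit 1 = 1  t=0,i=5
  ... -> .   bit 0 = 0  t=0,i=1
  bits 10111110 = 190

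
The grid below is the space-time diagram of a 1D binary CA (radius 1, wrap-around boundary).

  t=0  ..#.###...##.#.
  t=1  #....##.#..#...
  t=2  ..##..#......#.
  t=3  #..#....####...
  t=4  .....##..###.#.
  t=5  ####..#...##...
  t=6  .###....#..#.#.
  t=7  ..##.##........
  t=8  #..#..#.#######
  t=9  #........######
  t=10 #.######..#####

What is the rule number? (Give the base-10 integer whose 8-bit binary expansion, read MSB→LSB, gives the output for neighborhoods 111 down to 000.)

193

  nb ###: next=#  (t=0,i=5, bit7=1)
  nb ##.: next=#  (t=0,i=6, bit6=1)
  nb #.#: next=.  (t=0,i=3, bit5=0)
  nb #..: next=.  (t=0,i=7, bit4=0)
  nb .##: next=.  (t=0,i=4, bit3=0)
  nb .#.: next=.  (t=0,i=2, bit2=0)
  nb ..#: next=.  (t=0,i=1, bit1=0)
  nb ...: next=#  (t=0,i=0, bit0=1)
  bits 11000001 = 193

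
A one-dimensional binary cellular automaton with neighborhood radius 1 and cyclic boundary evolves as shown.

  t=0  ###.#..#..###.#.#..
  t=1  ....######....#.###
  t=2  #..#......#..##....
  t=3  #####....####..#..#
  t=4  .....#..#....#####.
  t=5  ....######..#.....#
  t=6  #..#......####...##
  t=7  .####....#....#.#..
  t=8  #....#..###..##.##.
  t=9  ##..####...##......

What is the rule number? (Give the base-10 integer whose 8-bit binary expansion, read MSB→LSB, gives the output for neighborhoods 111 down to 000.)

22

  ### -> .   bit 7 = 0  t=0,i=1
  ##. -> .   bit 6 = 0  t=0,i=2
  #.# -> .   bit 5 = 0  t=0,i=3
  #.. -> #   bit 4 = 1  t=0,i=5
  .## -> .   bit 3 = 0  t=0,i=0
  .#. -> #   bit 2 = 1  t=0,i=4
  ..# -> #   bit 1 = 1  t=0,i=6
  ... -> .   bit 0 = 0  t=1,i=1
  bits 00010110 = 22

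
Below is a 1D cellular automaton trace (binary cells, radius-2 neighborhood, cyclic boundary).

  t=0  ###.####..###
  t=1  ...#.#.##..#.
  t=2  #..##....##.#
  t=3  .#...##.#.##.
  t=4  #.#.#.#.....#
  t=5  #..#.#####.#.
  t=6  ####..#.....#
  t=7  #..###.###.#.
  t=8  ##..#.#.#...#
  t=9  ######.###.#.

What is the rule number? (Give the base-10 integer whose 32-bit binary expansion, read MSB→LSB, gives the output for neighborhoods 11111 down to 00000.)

  #####|.  b31=0 t=0,i=0
  ####.|.  b30=0 t=0,i=1
  ###.#|.  b29=0 t=0,i=2
  ###..|#  b28=1 t=0,i=7
  ##.##|#  b27=1 t=0,i=3
  ##.#.|.  b26=0 t=3,i=7
  ##..#|#  b25=1 t=0,i=8
  ##...|#  b24=1 t=2,i=5
  #.###|.  b23=0 t=0,i=4
  #.##.|.  b22=0 t=1,i=7
  #.#.#|.  b21=0 t=1,i=5
  #.#..|#  b20=1 t=4,i=6
  #..##|.  b19=0 t=0,i=9
  #..#.|#  b18=1 t=1,i=10
  #...#|.  b17=0 t=3,i=3
  #....|#  b16=1 t=1,i=0
  .####|#  b15=1 t=0,i=5
  .###.|#  b14=1 t=7,i=4
  .##.#|#  b13=1 t=2,i=10
  .##..|.  b12=0 t=1,i=8
  .#.##|.  b11=0 t=1,i=6
  .#.#.|#  b10=1 t=1,i=4
  .#..#|#  b9=1 t=5,i=1
  .#...|#  b8=1 t=1,i=12
  ..###|.  b7=0 t=0,i=10
  ..##.|.  b6=0 t=2,i=3
  ..#.#|#  b5=1 t=1,i=3
  ..#..|.  b4=0 t=1,i=11
  ...##|#  b3=1 t=2,i=8
  ...#.|.  b2=0 t=1,i=2
  ....#|.  b1=0 t=1,i=1
  .....|#  b0=1 t=4,i=9
  bits 00011011000101011110011100101001 = 454420265

454420265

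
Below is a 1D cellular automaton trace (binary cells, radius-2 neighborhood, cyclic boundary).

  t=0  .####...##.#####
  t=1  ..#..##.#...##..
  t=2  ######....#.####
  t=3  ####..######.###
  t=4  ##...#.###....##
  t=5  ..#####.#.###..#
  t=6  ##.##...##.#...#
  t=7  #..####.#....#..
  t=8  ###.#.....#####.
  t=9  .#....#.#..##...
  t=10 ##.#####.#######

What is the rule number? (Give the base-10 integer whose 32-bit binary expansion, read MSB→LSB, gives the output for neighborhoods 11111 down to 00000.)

2171330166

  #####|#  b31=1 t=0,i=13
  ####.|.  b30=0 t=0,i=3
  ###.#|.  b29=0 t=0,i=15
  ###..|.  b28=0 t=0,i=4
  ##.##|.  b27=0 t=0,i=0
  ##.#.|.  b26=0 t=1,i=7
  ##..#|.  b25=0 t=3,i=4
  ##...|#  b24=1 t=0,i=5
  #.###|.  b23=0 t=0,i=1
  #.##.|#  b22=1 t=6,i=3
  #.#.#|#  b21=1 t=5,i=8
  #.#..|.  b20=0 t=1,i=8
  #..##|#  b19=1 t=1,i=4
  #..#.|.  b18=0 t=5,i=14
  #...#|#  b17=1 t=0,i=6
  #....|#  b16=1 t=1,i=15
  .####|#  b15=1 t=0,i=2
  .###.|#  b14=1 t=4,i=8
  .##.#|.  b13=0 t=0,i=9
  .##..|#  b12=1 t=1,i=13
  .#.##|#  b11=1 t=2,i=11
  .#.#.|#  b10=1 t=9,i=7
  .#..#|#  b9=1 t=1,i=3
  .#...|.  b8=0 t=1,i=9
  ..###|.  b7=0 t=3,i=6
  ..##.|#  b6=1 t=0,i=8
  ..#.#|#  b5=1 t=2,i=10
  ..#..|#  b4=1 t=1,i=2
  ...##|.  b3=0 t=0,i=7
  ...#.|#  b2=1 t=1,i=1
  ....#|#  b1=1 t=1,i=0
  .....|.  b0=0 t=8,i=7
  bits 10000001011010111101111001110110 = 2171330166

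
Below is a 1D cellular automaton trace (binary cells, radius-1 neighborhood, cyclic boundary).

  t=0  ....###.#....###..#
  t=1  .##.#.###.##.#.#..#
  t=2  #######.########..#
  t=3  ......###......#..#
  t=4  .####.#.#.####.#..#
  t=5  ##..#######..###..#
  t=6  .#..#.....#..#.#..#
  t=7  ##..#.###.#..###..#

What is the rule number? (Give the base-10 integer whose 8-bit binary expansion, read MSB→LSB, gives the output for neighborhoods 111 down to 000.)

  nb ###: next=.  (t=0,i=5, bit7=0)
  nb ##.: next=#  (t=0,i=6, bit6=1)
  nb #.#: next=#  (t=0,i=7, bit5=1)
  nb #..: next=.  (t=0,i=0, bit4=0)
  nb .##: next=#  (t=0,i=4, bit3=1)
  nb .#.: next=#  (t=0,i=8, bit2=1)
  nb ..#: next=.  (t=0,i=3, bit1=0)
  nb ...: next=#  (t=0,i=1, bit0=1)
  bits 01101101 = 109

109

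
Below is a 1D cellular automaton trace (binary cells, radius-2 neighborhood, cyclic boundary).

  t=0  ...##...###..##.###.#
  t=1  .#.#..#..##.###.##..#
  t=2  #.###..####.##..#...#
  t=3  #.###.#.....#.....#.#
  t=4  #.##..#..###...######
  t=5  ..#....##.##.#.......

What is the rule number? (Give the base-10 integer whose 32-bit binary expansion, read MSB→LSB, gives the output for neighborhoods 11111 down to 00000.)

282750567

  [31] ##### => .  t=4,i=17
  [30] ####. => .  t=2,i=9
  [29] ###.# => .  t=0,i=18
  [28] ###.. => #  t=0,i=10
  [27] ##.## => .  t=0,i=15
  [26] ##.#. => .  t=0,i=19
  [25] ##..# => .  t=0,i=11
  [24] ##... => .  t=0,i=5
  [23] #.### => #  t=0,i=16
  [22] #.##. => #  t=1,i=16
  [21] #.#.# => .  t=1,i=1
  [20] #.#.. => #  t=0,i=20
  [19] #..## => #  t=0,i=12
  [18] #..#. => .  t=1,i=5
  [17] #...# => #  t=0,i=1
  [16] #.... => .  t=3,i=8
  [15] .#### => .  t=2,i=8
  [14] .###. => #  t=0,i=9
  [13] .##.# => #  t=0,i=14
  [12] .##.. => .  t=0,i=4
  [11] .#.## => #  t=3,i=19
  [10] .#.#. => #  t=1,i=0
  [9] .#..# => #  t=1,i=4
  [8] .#... => .  t=0,i=0
  [7] ..### => .  t=0,i=8
  [6] ..##. => #  t=0,i=3
  [5] ..#.# => #  t=1,i=20
  [4] ..#.. => .  t=1,i=6
  [3] ...## => .  t=0,i=2
  [2] ...#. => #  t=3,i=11
  [1] ....# => #  t=3,i=10
  [0] ..... => #  t=3,i=9
  bits 00010000110110100110111001100111 = 282750567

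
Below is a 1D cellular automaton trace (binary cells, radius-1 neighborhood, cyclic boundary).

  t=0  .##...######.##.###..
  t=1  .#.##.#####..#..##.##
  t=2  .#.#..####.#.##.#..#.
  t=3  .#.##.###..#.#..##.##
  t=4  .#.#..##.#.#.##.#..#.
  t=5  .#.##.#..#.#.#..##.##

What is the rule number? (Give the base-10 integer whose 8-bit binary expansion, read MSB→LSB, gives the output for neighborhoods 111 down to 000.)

157

  ###|#  b7=1 t=0,i=7
  ##.|.  b6=0 t=0,i=2
  #.#|.  b5=0 t=0,i=12
  #..|#  b4=1 t=0,i=3
  .##|#  b3=1 t=0,i=1
  .#.|#  b2=1 t=1,i=1
  ..#|.  b1=0 t=0,i=0
  ...|#  b0=1 t=0,i=4
  bits 10011101 = 157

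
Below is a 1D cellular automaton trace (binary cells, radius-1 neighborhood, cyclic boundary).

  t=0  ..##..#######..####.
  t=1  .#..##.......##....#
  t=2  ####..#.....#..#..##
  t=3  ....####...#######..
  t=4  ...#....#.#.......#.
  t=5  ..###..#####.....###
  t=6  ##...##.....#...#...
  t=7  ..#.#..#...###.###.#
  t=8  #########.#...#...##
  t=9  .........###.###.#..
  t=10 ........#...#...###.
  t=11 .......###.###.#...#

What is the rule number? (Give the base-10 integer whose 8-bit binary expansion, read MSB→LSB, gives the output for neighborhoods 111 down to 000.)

54

  ###|.  b7=0 t=0,i=7
  ##.|.  b6=0 t=0,i=3
  #.#|#  b5=1 t=1,i=0
  #..|#  b4=1 t=0,i=4
  .##|.  b3=0 t=0,i=2
  .#.|#  b2=1 t=1,i=1
  ..#|#  b1=1 t=0,i=1
  ...|.  b0=0 t=0,i=0
  bits 00110110 = 54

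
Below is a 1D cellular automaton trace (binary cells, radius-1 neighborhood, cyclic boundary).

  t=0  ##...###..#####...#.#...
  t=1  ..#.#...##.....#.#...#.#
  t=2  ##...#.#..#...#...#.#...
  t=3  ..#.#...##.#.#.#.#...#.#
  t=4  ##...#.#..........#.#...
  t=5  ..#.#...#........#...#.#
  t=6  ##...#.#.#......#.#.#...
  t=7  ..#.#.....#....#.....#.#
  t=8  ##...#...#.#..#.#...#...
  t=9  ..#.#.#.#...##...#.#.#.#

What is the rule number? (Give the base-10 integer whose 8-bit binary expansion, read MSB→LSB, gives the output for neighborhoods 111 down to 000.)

18

  [7] ### => .  t=0,i=6
  [6] ##. => .  t=0,i=1
  [5] #.# => .  t=0,i=19
  [4] #.. => #  t=0,i=2
  [3] .## => .  t=0,i=0
  [2] .#. => .  t=0,i=18
  [1] ..# => #  t=0,i=4
  [0] ... => .  t=0,i=3
  bits 00010010 = 18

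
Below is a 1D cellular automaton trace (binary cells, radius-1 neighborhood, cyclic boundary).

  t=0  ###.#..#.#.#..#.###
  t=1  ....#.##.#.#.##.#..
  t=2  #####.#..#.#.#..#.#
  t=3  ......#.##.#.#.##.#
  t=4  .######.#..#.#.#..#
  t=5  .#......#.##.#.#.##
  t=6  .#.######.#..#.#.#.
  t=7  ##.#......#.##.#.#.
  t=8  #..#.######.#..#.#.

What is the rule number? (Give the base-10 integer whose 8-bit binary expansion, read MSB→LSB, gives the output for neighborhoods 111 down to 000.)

15

  ###|.  b7=0 t=0,i=0
  ##.|.  b6=0 t=0,i=2
  #.#|.  b5=0 t=0,i=3
  #..|.  b4=0 t=0,i=5
  .##|#  b3=1 t=0,i=16
  .#.|#  b2=1 t=0,i=4
  ..#|#  b1=1 t=0,i=6
  ...|#  b0=1 t=1,i=0
  bits 00001111 = 15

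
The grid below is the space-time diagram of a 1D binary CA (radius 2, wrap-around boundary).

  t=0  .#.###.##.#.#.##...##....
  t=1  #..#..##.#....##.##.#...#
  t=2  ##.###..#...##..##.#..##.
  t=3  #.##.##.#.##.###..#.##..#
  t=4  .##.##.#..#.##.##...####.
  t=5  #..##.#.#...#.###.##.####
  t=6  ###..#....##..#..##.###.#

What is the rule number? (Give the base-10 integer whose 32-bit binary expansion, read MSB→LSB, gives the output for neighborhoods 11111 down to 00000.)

1590333982

  nb #####: next=.  (t=5,i=23, bit31=0)
  nb ####.: next=#  (t=4,i=22, bit30=1)
  nb ###.#: next=.  (t=0,i=5, bit29=0)
  nb ###..: next=#  (t=2,i=5, bit28=1)
  nb ##.##: next=#  (t=0,i=6, bit27=1)
  nb ##.#.: next=#  (t=0,i=9, bit26=1)
  nb ##..#: next=#  (t=1,i=1, bit25=1)
  nb ##...: next=.  (t=0,i=16, bit24=0)
  nb #.###: next=#  (t=0,i=3, bit23=1)
  nb #.##.: next=#  (t=0,i=7, bit22=1)
  nb #.#.#: next=.  (t=0,i=10, bit21=0)
  nb #.#..: next=.  (t=1,i=9, bit20=0)
  nb #..##: next=#  (t=1,i=5, bit19=1)
  nb #..#.: next=.  (t=1,i=2, bit18=0)
  nb #...#: next=#  (t=0,i=17, bit17=1)
  nb #....: next=.  (t=0,i=22, bit16=0)
  nb .####: next=#  (t=4,i=21, bit15=1)
  nb .###.: next=.  (t=0,i=4, bit14=0)
  nb .##.#: next=.  (t=0,i=8, bit13=0)
  nb .##..: next=#  (t=0,i=15, bit12=1)
  nb .#.##: next=.  (t=0,i=2, bit11=0)
  nb .#.#.: next=.  (t=0,i=11, bit10=0)
  nb .#..#: next=#  (t=1,i=4, bit9=1)
  nb .#...: next=.  (t=1,i=10, bit8=0)
  nb ..###: next=.  (t=4,i=20, bit7=0)
  nb ..##.: next=.  (t=0,i=19, bit6=0)
  nb ..#.#: next=.  (t=0,i=1, bit5=0)
  nb ..#..: next=#  (t=1,i=3, bit4=1)
  nb ...##: next=#  (t=0,i=18, bit3=1)
  nb ...#.: next=#  (t=0,i=0, bit2=1)
  nb ....#: next=#  (t=0,i=24, bit1=1)
  nb .....: next=.  (t=0,i=23, bit0=0)
  bits 01011110110010101001001000011110 = 1590333982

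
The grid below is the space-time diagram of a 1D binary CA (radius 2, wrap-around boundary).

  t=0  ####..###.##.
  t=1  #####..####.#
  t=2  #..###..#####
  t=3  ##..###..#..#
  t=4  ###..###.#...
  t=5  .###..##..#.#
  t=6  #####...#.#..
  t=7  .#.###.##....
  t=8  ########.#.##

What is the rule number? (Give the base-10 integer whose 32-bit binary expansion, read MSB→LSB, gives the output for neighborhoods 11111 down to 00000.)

2076231999

  ##### -> .   bit 31 = 0  t=1,i=1
  ####. -> #   bit 30 = 1  t=0,i=2
  ###.# -> #   bit 29 = 1  t=0,i=8
  ###.. -> #   bit 28 = 1  t=0,i=3
  ##.## -> #   bit 27 = 1  t=0,i=9
  ##.#. -> .   bit 26 = 0  t=4,i=8
  ##..# -> #   bit 25 = 1  t=0,i=4
  ##... -> #   bit 24 = 1  t=6,i=5
  #.### -> #   bit 23 = 1  t=0,i=0
  #.##. -> #   bit 22 = 1  t=0,i=10
  #.#.# -> .   bit 21 = 0  t=5,i=12
  #.#.. -> .   bit 20 = 0  t=4,i=9
  #..## -> .   bit 19 = 0  t=0,i=5
  #..#. -> .   bit 18 = 0  t=3,i=8
  #...# -> .   bit 17 = 0  t=4,i=11
  #.... -> .   bit 16 = 0  t=7,i=10
  .#### -> #   bit 15 = 1  t=0,i=1
  .###. -> #   bit 14 = 1  t=0,i=7
  .##.# -> .   bit 13 = 0  t=0,i=11
  .##.. -> .   bit 12 = 0  t=5,i=7
  .#.## -> #   bit 11 = 1  t=5,i=0
  .#.#. -> .   bit 10 = 0  t=5,i=11
  .#..# -> .   bit 9 = 0  t=3,i=10
  .#... -> #   bit 8 = 1  t=4,i=10
  ..### -> .   bit 7 = 0  t=0,i=6
  ..##. -> .   bit 6 = 0  t=5,i=6
  ..#.# -> #   bit 5 = 1  t=5,i=10
  ..#.. -> #   bit 4 = 1  t=3,i=9
  ...## -> #   bit 3 = 1  t=4,i=12
  ...#. -> #   bit 2 = 1  t=6,i=7
  ....# -> #   bit 1 = 1  t=7,i=12
  ..... -> #   bit 0 = 1  t=7,i=11
  bits 01111011110000001100100100111111 = 2076231999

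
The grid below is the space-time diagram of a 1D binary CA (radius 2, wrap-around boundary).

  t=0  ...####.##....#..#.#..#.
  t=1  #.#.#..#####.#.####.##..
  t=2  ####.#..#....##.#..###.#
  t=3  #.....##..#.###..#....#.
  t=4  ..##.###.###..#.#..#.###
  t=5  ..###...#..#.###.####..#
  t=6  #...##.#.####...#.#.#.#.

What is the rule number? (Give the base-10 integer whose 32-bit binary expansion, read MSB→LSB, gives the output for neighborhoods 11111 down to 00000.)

426098285

  ##### -> .   bit 31 = 0  t=1,i=9
  ####. -> .   bit 30 = 0  t=0,i=5
  ###.# -> .   bit 29 = 0  t=0,i=6
  ###.. -> #   bit 28 = 1  t=3,i=14
  ##.## -> #   bit 27 = 1  t=0,i=7
  ##.#. -> .   bit 26 = 0  t=1,i=12
  ##..# -> .   bit 25 = 0  t=1,i=22
  ##... -> #   bit 24 = 1  t=0,i=10
  #.### -> .   bit 23 = 0  t=1,i=15
  #.##. -> #   bit 22 = 1  t=0,i=8
  #.#.# -> #   bit 21 = 1  t=1,i=2
  #.#.. -> .   bit 20 = 0  t=0,i=19
  #..## -> .   bit 19 = 0  t=1,i=6
  #..#. -> #   bit 18 = 1  t=0,i=16
  #...# -> .   bit 17 = 0  t=5,i=6
  #.... -> #   bit 16 = 1  t=0,i=0
  .#### -> #   bit 15 = 1  t=0,i=4
  .###. -> .   bit 14 = 0  t=2,i=20
  .##.# -> #   bit 13 = 1  t=2,i=14
  .##.. -> #   bit 12 = 1  t=0,i=9
  .#.## -> #   bit 11 = 1  t=1,i=14
  .#.#. -> #   bit 10 = 1  t=0,i=18
  .#..# -> #   bit 9 = 1  t=0,i=15
  .#... -> .   bit 8 = 0  t=0,i=23
  ..### -> .   bit 7 = 0  t=0,i=3
  ..##. -> #   bit 6 = 1  t=2,i=13
  ..#.# -> #   bit 5 = 1  t=0,i=17
  ..#.. -> .   bit 4 = 0  t=0,i=14
  ...## -> #   bit 3 = 1  t=0,i=2
  ...#. -> #   bit 2 = 1  t=0,i=13
  ....# -> .   bit 1 = 0  t=0,i=1
  ..... -> #   bit 0 = 1  t=3,i=3
  bits 00011001011001011011111001101101 = 426098285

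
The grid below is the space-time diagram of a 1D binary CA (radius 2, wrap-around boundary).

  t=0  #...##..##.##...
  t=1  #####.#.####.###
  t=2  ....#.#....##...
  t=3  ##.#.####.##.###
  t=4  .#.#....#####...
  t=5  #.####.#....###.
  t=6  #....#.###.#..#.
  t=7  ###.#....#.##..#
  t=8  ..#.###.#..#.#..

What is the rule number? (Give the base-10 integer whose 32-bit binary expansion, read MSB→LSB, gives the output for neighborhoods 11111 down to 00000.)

997402461

  [31] ##### => .  t=1,i=0
  [30] ####. => .  t=1,i=3
  [29] ###.# => #  t=1,i=4
  [28] ###.. => #  t=4,i=12
  [27] ##.## => #  t=0,i=10
  [26] ##.#. => .  t=1,i=5
  [25] ##..# => #  t=0,i=6
  [24] ##... => #  t=0,i=13
  [23] #.### => .  t=1,i=8
  [22] #.##. => #  t=0,i=11
  [21] #.#.# => #  t=1,i=6
  [20] #.#.. => #  t=2,i=6
  [19] #..## => .  t=0,i=7
  [18] #..#. => .  t=6,i=13
  [17] #...# => #  t=0,i=2
  [16] #.... => #  t=2,i=8
  [15] .#### => .  t=1,i=9
  [14] .###. => .  t=5,i=13
  [13] .##.# => #  t=0,i=9
  [12] .##.. => .  t=0,i=5
  [11] .#.## => .  t=1,i=7
  [10] .#.#. => #  t=2,i=5
  [9] .#..# => #  t=6,i=12
  [8] .#... => #  t=0,i=1
  [7] ..### => .  t=4,i=8
  [6] ..##. => #  t=0,i=4
  [5] ..#.# => .  t=2,i=4
  [4] ..#.. => #  t=0,i=0
  [3] ...## => #  t=0,i=3
  [2] ...#. => #  t=0,i=15
  [1] ....# => .  t=2,i=2
  [0] ..... => #  t=2,i=0
  bits 00111011011100110010011101011101 = 997402461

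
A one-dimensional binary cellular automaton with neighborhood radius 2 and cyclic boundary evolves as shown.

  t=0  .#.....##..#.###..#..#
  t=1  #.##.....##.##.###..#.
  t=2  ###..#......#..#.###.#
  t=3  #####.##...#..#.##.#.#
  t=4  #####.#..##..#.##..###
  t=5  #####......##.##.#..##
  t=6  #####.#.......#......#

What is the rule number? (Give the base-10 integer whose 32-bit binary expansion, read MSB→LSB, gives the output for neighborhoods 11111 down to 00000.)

4075261188

  [31] ##### => #  t=3,i=1
  [30] ####. => #  t=2,i=1
  [29] ###.# => #  t=2,i=19
  [28] ###.. => #  t=0,i=15
  [27] ##.## => .  t=1,i=11
  [26] ##.#. => .  t=3,i=18
  [25] ##..# => #  t=0,i=9
  [24] ##... => .  t=1,i=4
  [23] #.### => #  t=0,i=13
  [22] #.##. => #  t=1,i=2
  [21] #.#.# => #  t=1,i=0
  [20] #.#.. => .  t=0,i=1
  [19] #..## => .  t=4,i=8
  [18] #..#. => #  t=0,i=10
  [17] #...# => #  t=3,i=9
  [16] #.... => #  t=0,i=3
  [15] .#### => #  t=2,i=0
  [14] .###. => .  t=0,i=14
  [13] .##.# => .  t=1,i=10
  [12] .##.. => .  t=0,i=8
  [11] .#.## => #  t=0,i=12
  [10] .#.#. => #  t=0,i=0
  [9] .#..# => .  t=0,i=19
  [8] .#... => #  t=0,i=2
  [7] ..### => .  t=4,i=19
  [6] ..##. => .  t=0,i=7
  [5] ..#.# => .  t=0,i=11
  [4] ..#.. => .  t=0,i=18
  [3] ...## => .  t=0,i=6
  [2] ...#. => #  t=2,i=11
  [1] ....# => .  t=0,i=5
  [0] ..... => .  t=0,i=4
  bits 11110010111001111000110100000100 = 4075261188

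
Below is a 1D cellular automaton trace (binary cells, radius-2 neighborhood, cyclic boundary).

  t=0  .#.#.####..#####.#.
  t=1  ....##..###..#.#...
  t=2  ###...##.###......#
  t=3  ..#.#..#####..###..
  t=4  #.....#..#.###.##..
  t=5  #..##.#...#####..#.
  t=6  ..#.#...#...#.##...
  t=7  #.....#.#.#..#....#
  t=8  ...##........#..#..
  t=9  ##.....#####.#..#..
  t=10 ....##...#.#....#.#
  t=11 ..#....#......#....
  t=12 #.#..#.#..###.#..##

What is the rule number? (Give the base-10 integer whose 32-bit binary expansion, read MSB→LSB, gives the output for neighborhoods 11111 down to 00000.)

  ##### -> #   bit 31 = 1  t=0,i=13
  ####. -> .   bit 30 = 0  t=0,i=7
  ###.# -> #   bit 29 = 1  t=0,i=15
  ###.. -> #   bit 28 = 1  t=0,i=8
  ##.## -> #   bit 27 = 1  t=2,i=8
  ##.#. -> .   bit 26 = 0  t=0,i=16
  ##..# -> #   bit 25 = 1  t=0,i=9
  ##... -> .   bit 24 = 0  t=2,i=3
  #.### -> #   bit 23 = 1  t=0,i=5
  #.##. -> .   bit 22 = 0  t=4,i=15
  #.#.# -> .   bit 21 = 0  t=0,i=3
  #.#.. -> .   bit 20 = 0  t=0,i=17
  #..## -> #   bit 19 = 1  t=0,i=10
  #..#. -> .   bit 18 = 0  t=0,i=0
  #...# -> #   bit 17 = 1  t=2,i=4
  #.... -> .   bit 16 = 0  t=1,i=17
  .#### -> .   bit 15 = 0  t=0,i=6
  .###. -> #   bit 14 = 1  t=1,i=9
  .##.# -> #   bit 13 = 1  t=2,i=7
  .##.. -> .   bit 12 = 0  t=1,i=5
  .#.## -> #   bit 11 = 1  t=0,i=4
  .#.#. -> .   bit 10 = 0  t=0,i=2
  .#..# -> .   bit 9 = 0  t=0,i=18
  .#... -> .   bit 8 = 0  t=1,i=16
  ..### -> .   bit 7 = 0  t=0,i=11
  ..##. -> .   bit 6 = 0  t=1,i=4
  ..#.# -> .   bit 5 = 0  t=0,i=1
  ..#.. -> #   bit 4 = 1  t=4,i=0
  ...## -> .   bit 3 = 0  t=1,i=3
  ...#. -> .   bit 2 = 0  t=3,i=1
  ....# -> #   bit 1 = 1  t=1,i=2
  ..... -> #   bit 0 = 1  t=1,i=0
  bits 10111010100010100110100000010011 = 3129632787

3129632787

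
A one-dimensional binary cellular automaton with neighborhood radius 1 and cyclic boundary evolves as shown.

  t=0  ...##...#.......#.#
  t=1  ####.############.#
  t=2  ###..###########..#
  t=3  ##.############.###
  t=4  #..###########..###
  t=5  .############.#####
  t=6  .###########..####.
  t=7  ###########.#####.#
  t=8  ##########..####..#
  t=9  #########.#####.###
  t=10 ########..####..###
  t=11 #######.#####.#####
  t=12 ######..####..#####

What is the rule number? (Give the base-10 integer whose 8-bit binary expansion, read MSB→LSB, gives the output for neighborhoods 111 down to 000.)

159

  ###|#  b7=1 t=1,i=0
  ##.|.  b6=0 t=0,i=4
  #.#|.  b5=0 t=0,i=17
  #..|#  b4=1 t=0,i=0
  .##|#  b3=1 t=0,i=3
  .#.|#  b2=1 t=0,i=8
  ..#|#  b1=1 t=0,i=2
  ...|#  b0=1 t=0,i=1
  bits 10011111 = 159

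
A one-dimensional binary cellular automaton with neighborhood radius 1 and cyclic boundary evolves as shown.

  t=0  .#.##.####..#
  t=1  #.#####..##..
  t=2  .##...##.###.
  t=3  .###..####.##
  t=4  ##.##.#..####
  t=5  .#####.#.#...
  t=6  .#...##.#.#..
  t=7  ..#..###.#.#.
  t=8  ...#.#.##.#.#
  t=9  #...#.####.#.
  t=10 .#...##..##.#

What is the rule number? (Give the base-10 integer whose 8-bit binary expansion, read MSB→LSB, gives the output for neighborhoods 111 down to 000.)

  nb ###: next=.  (t=0,i=7, bit7=0)
  nb ##.: next=#  (t=0,i=4, bit6=1)
  nb #.#: next=#  (t=0,i=0, bit5=1)
  nb #..: next=#  (t=0,i=10, bit4=1)
  nb .##: next=#  (t=0,i=3, bit3=1)
  nb .#.: next=.  (t=0,i=1, bit2=0)
  nb ..#: next=.  (t=0,i=11, bit1=0)
  nb ...: next=.  (t=2,i=4, bit0=0)
  bits 01111000 = 120

120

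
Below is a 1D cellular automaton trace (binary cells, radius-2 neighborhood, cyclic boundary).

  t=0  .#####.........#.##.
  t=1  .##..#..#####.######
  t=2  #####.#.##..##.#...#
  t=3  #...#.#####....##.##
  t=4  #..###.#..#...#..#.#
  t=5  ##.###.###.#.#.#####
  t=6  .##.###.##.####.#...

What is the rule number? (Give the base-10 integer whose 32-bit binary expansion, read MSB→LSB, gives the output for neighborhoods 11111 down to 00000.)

  nb #####: next=.  (t=0,i=3, bit31=0)
  nb ####.: next=.  (t=0,i=4, bit30=0)
  nb ###.#: next=#  (t=1,i=12, bit29=1)
  nb ###..: next=#  (t=0,i=5, bit28=1)
  nb ##.##: next=#  (t=1,i=0, bit27=1)
  nb ##.#.: next=.  (t=2,i=5, bit26=0)
  nb ##..#: next=#  (t=0,i=19, bit25=1)
  nb ##...: next=.  (t=0,i=6, bit24=0)
  nb #.###: next=.  (t=1,i=14, bit23=0)
  nb #.##.: next=#  (t=0,i=17, bit22=1)
  nb #.#.#: next=#  (t=2,i=6, bit21=1)
  nb #.#..: next=#  (t=2,i=15, bit20=1)
  nb #..##: next=.  (t=0,i=0, bit19=0)
  nb #..#.: next=#  (t=1,i=4, bit18=1)
  nb #...#: next=.  (t=2,i=17, bit17=0)
  nb #....: next=.  (t=0,i=7, bit16=0)
  nb .####: next=#  (t=0,i=2, bit15=1)
  nb .###.: next=#  (t=3,i=19, bit14=1)
  nb .##.#: next=.  (t=2,i=13, bit13=0)
  nb .##..: next=#  (t=0,i=18, bit12=1)
  nb .#.##: next=#  (t=0,i=16, bit11=1)
  nb .#.#.: next=#  (t=5,i=12, bit10=1)
  nb .#..#: next=#  (t=1,i=6, bit9=1)
  nb .#...: next=#  (t=2,i=16, bit8=1)
  nb ..###: next=#  (t=0,i=1, bit7=1)
  nb ..##.: next=.  (t=2,i=12, bit6=0)
  nb ..#.#: next=#  (t=0,i=15, bit5=1)
  nb ..#..: next=.  (t=1,i=5, bit4=0)
  nb ...##: next=#  (t=2,i=18, bit3=1)
  nb ...#.: next=#  (t=0,i=14, bit2=1)
  nb ....#: next=.  (t=0,i=13, bit1=0)
  nb .....: next=#  (t=0,i=8, bit0=1)
  bits 00111010011101001101111110101101 = 980737965

980737965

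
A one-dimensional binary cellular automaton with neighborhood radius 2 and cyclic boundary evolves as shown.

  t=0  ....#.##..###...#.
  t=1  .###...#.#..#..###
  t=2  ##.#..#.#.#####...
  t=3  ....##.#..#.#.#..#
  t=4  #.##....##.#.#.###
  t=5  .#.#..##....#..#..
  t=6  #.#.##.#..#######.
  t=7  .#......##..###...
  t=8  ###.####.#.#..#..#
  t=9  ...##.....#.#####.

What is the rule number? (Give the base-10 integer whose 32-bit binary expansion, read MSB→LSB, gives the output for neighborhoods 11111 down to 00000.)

  nb #####: next=#  (t=2,i=12, bit31=1)
  nb ####.: next=.  (t=2,i=13, bit30=0)
  nb ###.#: next=.  (t=1,i=17, bit29=0)
  nb ###..: next=#  (t=0,i=12, bit28=1)
  nb ##.##: next=#  (t=1,i=0, bit27=1)
  nb ##.#.: next=.  (t=2,i=2, bit26=0)
  nb ##..#: next=.  (t=0,i=8, bit25=0)
  nb ##...: next=.  (t=0,i=13, bit24=0)
  nb #.###: next=#  (t=1,i=1, bit23=1)
  nb #.##.: next=.  (t=0,i=6, bit22=0)
  nb #.#.#: next=.  (t=2,i=8, bit21=0)
  nb #.#..: next=.  (t=1,i=9, bit20=0)
  nb #..##: next=#  (t=0,i=9, bit19=1)
  nb #..#.: next=#  (t=1,i=11, bit18=1)
  nb #...#: next=.  (t=0,i=14, bit17=0)
  nb #....: next=.  (t=0,i=0, bit16=0)
  nb .####: next=.  (t=2,i=11, bit15=0)
  nb .###.: next=.  (t=0,i=11, bit14=0)
  nb .##.#: next=.  (t=2,i=1, bit13=0)
  nb .##..: next=#  (t=0,i=7, bit12=1)
  nb .#.##: next=.  (t=0,i=5, bit11=0)
  nb .#.#.: next=#  (t=1,i=8, bit10=1)
  nb .#..#: next=#  (t=1,i=10, bit9=1)
  nb .#...: next=#  (t=0,i=17, bit8=1)
  nb ..###: next=.  (t=0,i=10, bit7=0)
  nb ..##.: next=.  (t=2,i=0, bit6=0)
  nb ..#.#: next=.  (t=0,i=4, bit5=0)
  nb ..#..: next=#  (t=0,i=16, bit4=1)
  nb ...##: next=#  (t=2,i=17, bit3=1)
  nb ...#.: next=#  (t=0,i=3, bit2=1)
  nb ....#: next=#  (t=0,i=2, bit1=1)
  nb .....: next=#  (t=0,i=1, bit0=1)
  bits 10011000100011000001011100011111 = 2559317791

2559317791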